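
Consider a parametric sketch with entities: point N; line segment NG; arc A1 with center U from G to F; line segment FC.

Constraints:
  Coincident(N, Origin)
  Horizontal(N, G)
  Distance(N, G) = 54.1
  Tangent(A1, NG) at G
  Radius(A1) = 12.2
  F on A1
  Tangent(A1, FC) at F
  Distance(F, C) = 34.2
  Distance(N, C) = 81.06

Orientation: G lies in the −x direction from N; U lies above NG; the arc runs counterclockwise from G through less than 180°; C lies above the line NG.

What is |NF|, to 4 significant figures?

48.97

N is at the origin; N and G share the same y with |NG| = 54.1 and G on the −x side, so G = (-54.10, 0.000). The tangent condition forces UG to be normal to NG, so U = G + (0, 12.2) = (-54.10, 12.20). Since UF ⟂ FC (tangency), |UC| = √(12.2² + 34.2²) = 36.31 regardless of where F sits on A1. So C lies on both circle(N, 81.06) and circle(U, 36.31); the above-NG intersection is C = (-66.52, 46.32). F is the foot of the tangent from C: F = (-44.70, 19.98).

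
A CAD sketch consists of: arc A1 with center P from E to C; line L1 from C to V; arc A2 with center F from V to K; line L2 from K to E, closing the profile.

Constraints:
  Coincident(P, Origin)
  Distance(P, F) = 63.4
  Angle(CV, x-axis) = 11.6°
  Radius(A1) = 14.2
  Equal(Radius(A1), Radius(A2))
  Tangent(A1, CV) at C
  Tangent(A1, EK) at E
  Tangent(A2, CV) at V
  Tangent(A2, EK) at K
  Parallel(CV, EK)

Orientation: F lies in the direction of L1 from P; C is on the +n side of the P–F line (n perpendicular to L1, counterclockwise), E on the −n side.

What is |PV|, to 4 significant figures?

64.97

Tangency of A1 to both parallel lines with radius 14.2 puts C and E at P ± 14.2·n: C = (-2.855, 13.91), E = (2.855, -13.91). Equal radii place V and K the same way about F: V = F + 14.2·n = (59.25, 26.66), K = F − 14.2·n = (64.96, -1.162). Then |PV| = |V − P| = 64.97.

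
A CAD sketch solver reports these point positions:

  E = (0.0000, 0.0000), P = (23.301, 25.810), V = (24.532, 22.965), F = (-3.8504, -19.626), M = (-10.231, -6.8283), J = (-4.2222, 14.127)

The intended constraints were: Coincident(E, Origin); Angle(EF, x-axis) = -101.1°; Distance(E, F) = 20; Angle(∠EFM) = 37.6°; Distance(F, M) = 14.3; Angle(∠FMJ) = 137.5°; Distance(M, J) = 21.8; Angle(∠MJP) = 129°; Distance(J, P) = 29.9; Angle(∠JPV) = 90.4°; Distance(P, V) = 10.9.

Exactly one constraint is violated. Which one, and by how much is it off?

Distance(P, V) = 10.9 — off by 7.80.

E = (0.00, 0.00) ✓; EF at -101.1° ✓; |EF| = 20.00 ✓; ∠EFM = 37.60° ✓; |FM| = 14.30 ✓; ∠FMJ = 137.5° ✓; |MJ| = 21.80 ✓; ∠MJP = 129.0° ✓; |JP| = 29.90 ✓; ∠JPV = 90.40° ✓; |PV| = 3.100 ✗.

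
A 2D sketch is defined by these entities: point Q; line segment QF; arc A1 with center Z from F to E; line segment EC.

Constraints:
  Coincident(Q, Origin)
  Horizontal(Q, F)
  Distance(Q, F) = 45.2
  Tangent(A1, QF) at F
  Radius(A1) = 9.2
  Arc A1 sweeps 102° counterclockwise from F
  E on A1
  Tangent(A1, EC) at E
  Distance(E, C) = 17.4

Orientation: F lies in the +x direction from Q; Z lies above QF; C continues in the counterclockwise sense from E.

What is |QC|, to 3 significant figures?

57.9

Q is at the origin; Q and F share the same y with |QF| = 45.2 and F on the +x side, so F = (45.2, 0.00). Tangency of A1 to QF means the radius ZF is perpendicular to QF, so Z = F + (0, 9.2) = (45.2, 9.20). On A1, F sits at bearing -90° from Z; a 102° counterclockwise sweep puts E at bearing 12°, so E = Z + 9.2·(cos 12°, sin 12°) = (54.2, 11.1). The tangent condition forces ZE to be normal to EC, so EC runs along (−sin 12°, cos 12°); with |EC| = 17.4, C = (50.6, 28.1). Then |QC| = |C − Q| = 57.9.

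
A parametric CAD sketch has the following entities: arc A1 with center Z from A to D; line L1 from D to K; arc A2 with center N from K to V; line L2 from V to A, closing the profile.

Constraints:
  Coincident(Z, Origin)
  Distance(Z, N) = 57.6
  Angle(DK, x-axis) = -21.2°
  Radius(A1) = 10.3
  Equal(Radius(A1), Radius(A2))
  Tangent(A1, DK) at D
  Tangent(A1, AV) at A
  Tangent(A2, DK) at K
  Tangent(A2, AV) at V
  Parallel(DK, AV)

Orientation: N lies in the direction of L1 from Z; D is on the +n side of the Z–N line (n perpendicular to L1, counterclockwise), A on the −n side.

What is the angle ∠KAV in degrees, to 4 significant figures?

19.68°

Tangency of A1 to both parallel lines with radius 10.3 puts D and A at Z ± 10.3·n: D = (3.725, 9.603), A = (-3.725, -9.603). Equal radii place K and V the same way about N: K = N + 10.3·n = (57.43, -11.23), V = N − 10.3·n = (49.98, -30.43). Then cos ∠KAV = AK·AV / (|AK||AV|), giving 19.68°.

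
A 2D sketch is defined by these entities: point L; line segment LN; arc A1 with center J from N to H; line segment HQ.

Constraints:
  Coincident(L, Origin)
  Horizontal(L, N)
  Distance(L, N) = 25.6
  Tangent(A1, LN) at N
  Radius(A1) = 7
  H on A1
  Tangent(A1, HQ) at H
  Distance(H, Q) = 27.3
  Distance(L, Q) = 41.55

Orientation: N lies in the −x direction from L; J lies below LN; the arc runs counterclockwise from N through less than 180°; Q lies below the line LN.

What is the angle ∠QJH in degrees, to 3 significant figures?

75.6°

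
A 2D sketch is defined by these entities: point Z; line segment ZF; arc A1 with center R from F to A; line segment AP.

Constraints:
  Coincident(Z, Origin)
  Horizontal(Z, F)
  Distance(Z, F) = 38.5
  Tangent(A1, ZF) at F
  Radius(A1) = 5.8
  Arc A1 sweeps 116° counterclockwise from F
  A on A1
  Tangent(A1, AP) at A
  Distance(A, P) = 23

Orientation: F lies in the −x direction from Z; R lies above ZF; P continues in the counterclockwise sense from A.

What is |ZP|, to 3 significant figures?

52.2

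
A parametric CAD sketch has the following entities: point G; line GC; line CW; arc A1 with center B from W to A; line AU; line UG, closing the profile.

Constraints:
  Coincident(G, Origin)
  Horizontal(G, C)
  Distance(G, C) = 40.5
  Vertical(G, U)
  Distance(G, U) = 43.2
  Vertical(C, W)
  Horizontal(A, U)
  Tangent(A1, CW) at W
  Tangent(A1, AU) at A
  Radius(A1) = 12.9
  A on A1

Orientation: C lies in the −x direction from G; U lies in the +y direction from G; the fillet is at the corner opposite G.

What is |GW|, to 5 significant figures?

50.580

G is at the origin; G and C share the same y with |GC| = 40.5 and C on the −x side, so C = (-40.500, 0.0000). GU is vertical with |GU| = 43.2 and U on the +y side, so U = (0.0000, 43.200). The virtual corner opposite G is at (-40.500, 43.200). The tangent condition forces BW to be normal to CW and the tangent condition forces BA to be normal to AU, with radius 12.9, so the center B sits 12.9 in from both sides at B = (-27.600, 30.300). That places the tangent points at W = (-40.500, 30.300) on CW and A = (-27.600, 43.200) on AU. Then |GW| = |W − G| = 50.580.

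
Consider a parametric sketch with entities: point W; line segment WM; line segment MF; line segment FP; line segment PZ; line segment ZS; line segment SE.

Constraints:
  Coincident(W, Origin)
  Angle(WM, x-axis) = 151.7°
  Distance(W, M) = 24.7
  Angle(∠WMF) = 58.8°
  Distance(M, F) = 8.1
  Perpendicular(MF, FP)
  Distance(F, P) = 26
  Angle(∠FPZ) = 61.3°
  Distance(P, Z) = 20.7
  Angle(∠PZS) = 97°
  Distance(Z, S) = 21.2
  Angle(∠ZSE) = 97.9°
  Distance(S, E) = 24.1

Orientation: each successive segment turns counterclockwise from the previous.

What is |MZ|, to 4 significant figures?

18.95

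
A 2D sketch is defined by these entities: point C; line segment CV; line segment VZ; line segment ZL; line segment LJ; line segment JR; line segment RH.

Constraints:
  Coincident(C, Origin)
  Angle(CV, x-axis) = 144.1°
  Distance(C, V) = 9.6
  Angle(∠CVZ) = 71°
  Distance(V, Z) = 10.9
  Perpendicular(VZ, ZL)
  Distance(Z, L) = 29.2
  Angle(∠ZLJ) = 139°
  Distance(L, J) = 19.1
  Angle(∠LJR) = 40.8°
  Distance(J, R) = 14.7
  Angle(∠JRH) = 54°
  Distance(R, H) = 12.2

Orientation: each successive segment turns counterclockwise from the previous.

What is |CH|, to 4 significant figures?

27.53

∠LJR = 40.8° gives JR at 163.3° from the x-axis; with |JR| = 14.7, R = (20.35, -1.265). ∠JRH = 54.0° gives RH at -70.70° from the x-axis; with |RH| = 12.2, H = (24.38, -12.78). Then |CH| = |H − C| = 27.53.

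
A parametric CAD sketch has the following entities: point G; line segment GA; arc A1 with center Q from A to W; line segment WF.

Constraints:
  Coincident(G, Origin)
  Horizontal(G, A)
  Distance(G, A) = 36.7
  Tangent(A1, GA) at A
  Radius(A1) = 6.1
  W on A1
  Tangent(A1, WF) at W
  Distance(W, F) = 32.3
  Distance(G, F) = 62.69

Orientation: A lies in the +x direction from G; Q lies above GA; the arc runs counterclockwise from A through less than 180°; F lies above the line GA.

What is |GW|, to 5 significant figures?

42.765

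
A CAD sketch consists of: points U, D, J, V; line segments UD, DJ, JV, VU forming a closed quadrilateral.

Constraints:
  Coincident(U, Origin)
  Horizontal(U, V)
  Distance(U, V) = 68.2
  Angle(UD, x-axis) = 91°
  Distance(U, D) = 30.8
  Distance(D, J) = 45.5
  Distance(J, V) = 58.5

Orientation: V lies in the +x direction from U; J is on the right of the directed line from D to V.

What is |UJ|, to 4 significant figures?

17.28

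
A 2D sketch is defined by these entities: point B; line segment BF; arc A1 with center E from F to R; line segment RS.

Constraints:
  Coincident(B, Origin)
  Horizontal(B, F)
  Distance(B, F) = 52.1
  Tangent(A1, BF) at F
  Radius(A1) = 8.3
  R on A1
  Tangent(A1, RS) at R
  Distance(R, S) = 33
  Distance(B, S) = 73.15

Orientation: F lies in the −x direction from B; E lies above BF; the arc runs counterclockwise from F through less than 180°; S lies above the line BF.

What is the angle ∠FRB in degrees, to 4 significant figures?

105.6°

Checks: |EF| = 8.300 ✓; |ER| = 8.300 ✓; ∠(ER, RS) = 90.00° ✓; |RS| = 33.00 ✓; |BS| = 73.15 ✓.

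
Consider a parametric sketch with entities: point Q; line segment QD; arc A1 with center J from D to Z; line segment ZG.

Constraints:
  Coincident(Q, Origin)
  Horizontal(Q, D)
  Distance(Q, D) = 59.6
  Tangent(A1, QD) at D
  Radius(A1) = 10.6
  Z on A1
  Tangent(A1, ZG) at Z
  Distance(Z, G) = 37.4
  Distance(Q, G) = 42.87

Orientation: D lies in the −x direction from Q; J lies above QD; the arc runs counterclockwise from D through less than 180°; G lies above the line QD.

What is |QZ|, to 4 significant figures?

51.56

Checks: |JZ| = 10.60 ✓; ∠(JZ, ZG) = 90.00° ✓; |ZG| = 37.40 ✓; |QG| = 42.87 ✓.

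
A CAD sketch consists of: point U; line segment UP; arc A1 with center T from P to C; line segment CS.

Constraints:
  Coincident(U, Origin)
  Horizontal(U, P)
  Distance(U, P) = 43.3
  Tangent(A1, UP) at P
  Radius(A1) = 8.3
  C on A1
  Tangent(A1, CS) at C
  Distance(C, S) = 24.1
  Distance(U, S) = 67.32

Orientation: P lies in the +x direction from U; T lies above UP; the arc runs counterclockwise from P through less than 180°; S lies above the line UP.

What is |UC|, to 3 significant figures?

50.7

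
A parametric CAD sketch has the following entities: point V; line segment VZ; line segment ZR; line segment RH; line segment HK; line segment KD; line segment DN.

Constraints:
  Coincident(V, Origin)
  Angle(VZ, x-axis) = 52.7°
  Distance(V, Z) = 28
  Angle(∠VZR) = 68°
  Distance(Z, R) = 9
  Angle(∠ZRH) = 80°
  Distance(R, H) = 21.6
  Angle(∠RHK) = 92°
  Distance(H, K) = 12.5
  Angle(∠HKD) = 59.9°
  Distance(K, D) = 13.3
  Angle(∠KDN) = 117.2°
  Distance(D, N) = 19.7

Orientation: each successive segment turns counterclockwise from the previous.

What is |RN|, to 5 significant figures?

17.149

∠HKD = 59.9° gives KD at 112.80° from the x-axis; with |KD| = 13.3, D = (13.536, 13.813). ∠KDN = 117.2° gives DN at 175.60° from the x-axis; with |DN| = 19.7, N = (-6.1058, 15.324). Then |RN| = |N − R| = 17.149.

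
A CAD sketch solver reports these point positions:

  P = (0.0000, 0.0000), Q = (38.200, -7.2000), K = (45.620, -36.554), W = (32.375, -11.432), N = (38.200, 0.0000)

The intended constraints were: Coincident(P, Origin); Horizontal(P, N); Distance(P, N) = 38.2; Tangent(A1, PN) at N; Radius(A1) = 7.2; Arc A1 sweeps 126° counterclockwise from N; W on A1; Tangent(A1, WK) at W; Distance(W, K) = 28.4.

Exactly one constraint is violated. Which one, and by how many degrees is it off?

Tangent(A1, WK) at W — off by 8.20°.

P = (0.00, 0.00) ✓; P.y = 0.00, N.y = 0.00 ✓; |PN| = 38.20 ✓; ∠(QN, NP) = 90.00° ✓; |QN| = 7.200 ✓; bearing(Q→W) − bearing(Q→N) = 126.0° ✓; |QW| = 7.200 ✓; ∠(QW, WK) = 98.20° ✗; |WK| = 28.40 ✓.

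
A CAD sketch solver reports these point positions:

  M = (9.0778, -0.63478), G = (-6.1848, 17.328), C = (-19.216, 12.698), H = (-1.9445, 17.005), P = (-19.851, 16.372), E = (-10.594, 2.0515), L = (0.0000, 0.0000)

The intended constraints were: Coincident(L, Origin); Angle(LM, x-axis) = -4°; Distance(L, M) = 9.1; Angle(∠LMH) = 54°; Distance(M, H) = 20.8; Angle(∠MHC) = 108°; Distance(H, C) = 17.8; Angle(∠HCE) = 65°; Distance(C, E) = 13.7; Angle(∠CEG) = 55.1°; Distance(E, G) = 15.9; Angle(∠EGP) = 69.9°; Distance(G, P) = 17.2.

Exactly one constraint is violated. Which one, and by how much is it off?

Distance(G, P) = 17.2 — off by 3.50.

L = (0.00, 0.00) ✓; LM at -4.000° ✓; |LM| = 9.100 ✓; ∠LMH = 54.00° ✓; |MH| = 20.80 ✓; ∠MHC = 108.0° ✓; |HC| = 17.80 ✓; ∠HCE = 65.00° ✓; |CE| = 13.70 ✓; ∠CEG = 55.10° ✓; |EG| = 15.90 ✓; ∠EGP = 69.90° ✓; |GP| = 13.70 ✗.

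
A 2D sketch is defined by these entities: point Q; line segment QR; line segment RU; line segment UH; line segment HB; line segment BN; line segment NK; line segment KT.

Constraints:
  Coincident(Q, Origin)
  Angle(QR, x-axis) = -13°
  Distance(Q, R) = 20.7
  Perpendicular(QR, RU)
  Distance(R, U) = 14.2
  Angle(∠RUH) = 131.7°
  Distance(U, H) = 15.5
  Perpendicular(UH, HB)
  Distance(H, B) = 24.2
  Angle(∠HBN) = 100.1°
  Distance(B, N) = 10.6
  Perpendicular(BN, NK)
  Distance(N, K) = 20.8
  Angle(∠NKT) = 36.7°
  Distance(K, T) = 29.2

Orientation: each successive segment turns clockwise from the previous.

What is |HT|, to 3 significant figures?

26.6

Q is at the origin; QR runs at -13.0° with length 20.7, so R = (20.2, -4.66). QR ⟂ RU, so RU runs at -103°; with |RU| = 14.2, U = (17.0, -18.5). ∠RUH = 131.7° gives UH at -151° from the x-axis; with |UH| = 15.5, H = (3.38, -25.9). The perpendicularity gives HB at right angles to UH, so HB runs at 119°; with |HB| = 24.2, B = (-8.24, -4.71). ∠HBN = 100.1° gives BN at 38.8° from the x-axis; with |BN| = 10.6, N = (0.0190, 1.93). The perpendicularity gives NK at right angles to BN, so NK runs at -51.2°; with |NK| = 20.8, K = (13.1, -14.3). ∠NKT = 36.7° gives KT at 166° from the x-axis; with |KT| = 29.2, T = (-15.2, -6.97). Then |HT| = |T − H| = 26.6.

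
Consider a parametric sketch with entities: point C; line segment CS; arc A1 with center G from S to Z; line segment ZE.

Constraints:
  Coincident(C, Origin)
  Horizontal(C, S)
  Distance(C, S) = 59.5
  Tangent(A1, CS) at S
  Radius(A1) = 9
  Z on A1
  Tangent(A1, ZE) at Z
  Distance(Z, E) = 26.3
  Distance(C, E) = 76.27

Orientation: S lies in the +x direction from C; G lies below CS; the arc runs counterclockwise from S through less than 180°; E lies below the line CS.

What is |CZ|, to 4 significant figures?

54.07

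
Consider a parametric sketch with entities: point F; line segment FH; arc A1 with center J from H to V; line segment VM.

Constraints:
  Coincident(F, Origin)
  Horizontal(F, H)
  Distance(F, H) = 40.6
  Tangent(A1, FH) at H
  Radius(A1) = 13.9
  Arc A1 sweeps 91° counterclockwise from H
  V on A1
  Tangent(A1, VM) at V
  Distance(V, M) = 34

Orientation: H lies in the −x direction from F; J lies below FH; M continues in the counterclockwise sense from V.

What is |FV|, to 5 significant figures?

56.303

Tangency of A1 to FH means the radius JH is perpendicular to FH, so J = H + (0, -13.9) = (-40.600, -13.900). On A1, H sits at bearing 90° from J; a 91° counterclockwise sweep puts V at bearing 181°, so V = J + 13.9·(cos 181°, sin 181°) = (-54.498, -14.143). Then |FV| = |V − F| = 56.303.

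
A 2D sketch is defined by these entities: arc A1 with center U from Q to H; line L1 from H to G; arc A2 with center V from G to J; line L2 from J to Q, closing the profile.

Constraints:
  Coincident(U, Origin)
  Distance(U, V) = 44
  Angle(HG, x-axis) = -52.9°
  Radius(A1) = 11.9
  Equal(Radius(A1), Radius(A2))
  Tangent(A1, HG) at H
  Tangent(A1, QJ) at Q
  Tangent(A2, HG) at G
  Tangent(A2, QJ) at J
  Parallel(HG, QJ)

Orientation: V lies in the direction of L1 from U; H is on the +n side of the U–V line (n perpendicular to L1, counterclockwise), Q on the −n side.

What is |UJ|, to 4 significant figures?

45.58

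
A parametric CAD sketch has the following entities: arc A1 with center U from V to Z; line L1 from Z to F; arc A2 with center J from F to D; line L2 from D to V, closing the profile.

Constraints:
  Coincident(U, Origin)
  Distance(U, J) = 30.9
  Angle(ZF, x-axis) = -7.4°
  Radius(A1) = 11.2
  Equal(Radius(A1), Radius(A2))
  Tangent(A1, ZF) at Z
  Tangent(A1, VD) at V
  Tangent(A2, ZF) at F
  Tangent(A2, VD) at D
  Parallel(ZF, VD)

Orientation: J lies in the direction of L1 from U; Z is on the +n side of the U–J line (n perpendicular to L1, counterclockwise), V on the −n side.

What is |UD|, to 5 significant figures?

32.867

Tangency of A1 to both parallel lines with radius 11.2 puts Z and V at U ± 11.2·n: Z = (1.4425, 11.107), V = (-1.4425, -11.107). Equal radii place F and D the same way about J: F = J + 11.2·n = (32.085, 7.1269), D = J − 11.2·n = (29.200, -15.087). Then |UD| = |D − U| = 32.867.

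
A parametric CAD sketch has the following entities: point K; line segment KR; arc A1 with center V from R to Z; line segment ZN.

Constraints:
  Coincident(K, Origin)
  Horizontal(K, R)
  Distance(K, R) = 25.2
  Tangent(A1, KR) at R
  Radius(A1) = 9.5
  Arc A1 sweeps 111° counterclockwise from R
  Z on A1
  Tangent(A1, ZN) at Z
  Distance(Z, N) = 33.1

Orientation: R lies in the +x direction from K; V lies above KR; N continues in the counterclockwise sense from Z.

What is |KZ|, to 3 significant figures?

36.4

K is at the origin; KR is horizontal with |KR| = 25.2 and R on the +x side, so R = (25.2, 0.00). Tangency of A1 to KR means the radius VR is perpendicular to KR, so V = R + (0, 9.5) = (25.2, 9.50). On A1, R sits at bearing -90° from V; a 111° counterclockwise sweep puts Z at bearing 21°, so Z = V + 9.5·(cos 21°, sin 21°) = (34.1, 12.9). Then |KZ| = |Z − K| = 36.4.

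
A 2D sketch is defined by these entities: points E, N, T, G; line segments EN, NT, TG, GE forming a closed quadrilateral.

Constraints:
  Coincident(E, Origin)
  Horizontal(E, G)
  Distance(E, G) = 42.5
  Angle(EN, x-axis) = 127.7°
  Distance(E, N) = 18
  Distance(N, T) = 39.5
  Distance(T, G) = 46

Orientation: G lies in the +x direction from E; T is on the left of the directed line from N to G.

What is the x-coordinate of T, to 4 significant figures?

19.22

Checks: |NT| = 39.50 ✓; |TG| = 46.00 ✓.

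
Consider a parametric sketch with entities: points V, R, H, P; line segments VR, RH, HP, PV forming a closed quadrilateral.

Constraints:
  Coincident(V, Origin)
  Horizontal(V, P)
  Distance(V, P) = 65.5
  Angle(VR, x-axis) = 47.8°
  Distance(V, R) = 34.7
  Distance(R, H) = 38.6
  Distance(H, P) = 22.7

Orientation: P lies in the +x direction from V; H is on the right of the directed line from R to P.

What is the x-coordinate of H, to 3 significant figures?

43.9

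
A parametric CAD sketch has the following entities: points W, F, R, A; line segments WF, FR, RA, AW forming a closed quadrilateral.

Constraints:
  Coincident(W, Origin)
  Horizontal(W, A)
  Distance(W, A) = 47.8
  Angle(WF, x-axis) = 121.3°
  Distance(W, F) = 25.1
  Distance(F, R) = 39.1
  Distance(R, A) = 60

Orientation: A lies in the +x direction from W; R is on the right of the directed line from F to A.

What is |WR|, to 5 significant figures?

19.956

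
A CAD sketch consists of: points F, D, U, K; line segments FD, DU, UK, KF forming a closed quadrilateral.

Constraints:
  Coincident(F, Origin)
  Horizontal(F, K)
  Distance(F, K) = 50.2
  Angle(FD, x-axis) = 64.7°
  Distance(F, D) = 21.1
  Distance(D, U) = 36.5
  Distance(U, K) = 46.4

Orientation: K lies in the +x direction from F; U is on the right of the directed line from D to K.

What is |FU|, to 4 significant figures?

18.80

Checks: |DU| = 36.50 ✓; |UK| = 46.40 ✓.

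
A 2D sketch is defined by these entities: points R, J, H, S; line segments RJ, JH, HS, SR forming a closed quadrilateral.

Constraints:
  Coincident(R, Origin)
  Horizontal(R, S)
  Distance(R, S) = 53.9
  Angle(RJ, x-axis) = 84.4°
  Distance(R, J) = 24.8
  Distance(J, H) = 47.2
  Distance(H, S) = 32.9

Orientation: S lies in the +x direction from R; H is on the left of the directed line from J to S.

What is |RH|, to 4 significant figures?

58.78

R is at the origin; RS is horizontal with |RS| = 53.9 and S in +x, so S = (53.9, 0). RJ runs at 84.4° with |RJ| = 24.8, so J = (2.420, 24.68). H is determined by |JH| = 47.2 and |HS| = 32.9 together: it lies at the intersection of circle(J, 47.2) and circle(S, 32.9). With |JS| = 57.09, the foot of the radical line on JS is 38.58 from J and the perpendicular offset is √(47.2² − 38.58²) = 27.20. Taking the left-of-JS solution: H = (48.96, 32.53).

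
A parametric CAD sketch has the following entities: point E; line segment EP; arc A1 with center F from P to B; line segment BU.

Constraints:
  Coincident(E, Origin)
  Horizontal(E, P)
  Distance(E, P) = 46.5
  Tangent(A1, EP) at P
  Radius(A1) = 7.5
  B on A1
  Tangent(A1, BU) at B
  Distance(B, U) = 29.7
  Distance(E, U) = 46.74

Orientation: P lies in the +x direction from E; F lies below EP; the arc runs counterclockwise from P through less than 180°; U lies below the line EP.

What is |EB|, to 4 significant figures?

39.64

Checks: |FB| = 7.500 ✓; ∠(FB, BU) = 90.00° ✓; |BU| = 29.70 ✓; |EU| = 46.74 ✓.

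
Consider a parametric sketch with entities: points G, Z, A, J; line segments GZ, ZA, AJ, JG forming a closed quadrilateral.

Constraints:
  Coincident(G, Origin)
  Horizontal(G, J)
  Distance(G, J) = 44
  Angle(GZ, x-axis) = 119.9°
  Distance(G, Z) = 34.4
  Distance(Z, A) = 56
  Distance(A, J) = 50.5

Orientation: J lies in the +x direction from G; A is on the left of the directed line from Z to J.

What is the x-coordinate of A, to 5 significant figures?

35.195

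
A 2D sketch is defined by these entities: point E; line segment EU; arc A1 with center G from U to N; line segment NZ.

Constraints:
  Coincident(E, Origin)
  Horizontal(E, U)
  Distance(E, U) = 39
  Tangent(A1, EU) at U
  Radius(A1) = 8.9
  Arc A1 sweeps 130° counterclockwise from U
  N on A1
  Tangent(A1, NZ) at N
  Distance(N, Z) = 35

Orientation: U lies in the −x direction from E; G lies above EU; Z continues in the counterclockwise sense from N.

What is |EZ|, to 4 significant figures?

68.60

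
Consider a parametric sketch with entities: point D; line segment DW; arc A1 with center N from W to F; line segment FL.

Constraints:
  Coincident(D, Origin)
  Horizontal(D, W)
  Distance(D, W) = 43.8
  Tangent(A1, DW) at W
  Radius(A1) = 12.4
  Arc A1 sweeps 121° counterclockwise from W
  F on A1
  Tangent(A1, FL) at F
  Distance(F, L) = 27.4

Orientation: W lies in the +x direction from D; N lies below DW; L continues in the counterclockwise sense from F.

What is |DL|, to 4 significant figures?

63.42

On A1, W sits at bearing 90° from N; a 121° counterclockwise sweep puts F at bearing 211°, so F = N + 12.4·(cos 211°, sin 211°) = (33.17, -18.79). Tangency of A1 to FL means the radius NF is perpendicular to FL, so FL runs along (−sin 211°, cos 211°); with |FL| = 27.4, L = (47.28, -42.27). Then |DL| = |L − D| = 63.42.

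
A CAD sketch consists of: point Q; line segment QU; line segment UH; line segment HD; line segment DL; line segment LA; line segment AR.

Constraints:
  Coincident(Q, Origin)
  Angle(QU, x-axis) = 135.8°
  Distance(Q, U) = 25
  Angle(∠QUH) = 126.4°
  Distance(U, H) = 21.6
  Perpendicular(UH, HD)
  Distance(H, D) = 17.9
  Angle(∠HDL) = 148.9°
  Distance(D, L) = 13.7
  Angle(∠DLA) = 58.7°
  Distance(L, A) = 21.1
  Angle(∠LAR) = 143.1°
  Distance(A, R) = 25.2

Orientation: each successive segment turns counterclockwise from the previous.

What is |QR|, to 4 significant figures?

41.47

∠DLA = 58.7° gives LA at 71.80° from the x-axis; with |LA| = 21.1, A = (-20.82, 5.868). ∠LAR = 143.1° gives AR at 108.7° from the x-axis; with |AR| = 25.2, R = (-28.90, 29.74). Then |QR| = |R − Q| = 41.47.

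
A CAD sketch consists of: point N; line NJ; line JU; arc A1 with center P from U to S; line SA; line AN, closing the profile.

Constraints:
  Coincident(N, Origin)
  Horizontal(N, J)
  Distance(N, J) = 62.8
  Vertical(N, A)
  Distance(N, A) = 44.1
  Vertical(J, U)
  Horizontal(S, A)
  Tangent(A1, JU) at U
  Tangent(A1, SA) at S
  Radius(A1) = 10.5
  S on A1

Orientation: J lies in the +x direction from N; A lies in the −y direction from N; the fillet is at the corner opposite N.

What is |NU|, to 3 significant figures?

71.2

The virtual corner opposite N is at (62.8, -44.1). Since A1 is tangent to JU there, PU ⟂ JU and A1 meets SA tangentially, so PS is at right angles to SA, with radius 10.5, so the center P sits 10.5 in from both sides at P = (52.3, -33.6). That places the tangent points at U = (62.8, -33.6) on JU and S = (52.3, -44.1) on SA. Then |NU| = |U − N| = 71.2.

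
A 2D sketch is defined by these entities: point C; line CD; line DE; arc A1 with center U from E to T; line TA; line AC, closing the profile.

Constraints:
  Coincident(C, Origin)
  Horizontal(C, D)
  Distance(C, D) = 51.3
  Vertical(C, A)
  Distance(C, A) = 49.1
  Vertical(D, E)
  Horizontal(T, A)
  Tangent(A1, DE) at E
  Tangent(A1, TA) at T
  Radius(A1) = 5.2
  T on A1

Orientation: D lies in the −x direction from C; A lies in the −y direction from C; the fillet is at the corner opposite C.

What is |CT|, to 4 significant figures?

67.35

C is at the origin; C and D share the same y with |CD| = 51.3 and D on the −x side, so D = (-51.30, 0.000). CA is vertical with |CA| = 49.1 and A on the −y side, so A = (0.000, -49.10). The virtual corner opposite C is at (-51.30, -49.10). The tangent condition forces UE to be normal to DE and the tangent condition forces UT to be normal to TA, with radius 5.2, so the center U sits 5.2 in from both sides at U = (-46.10, -43.90). That places the tangent points at E = (-51.30, -43.90) on DE and T = (-46.10, -49.10) on TA. Then |CT| = |T − C| = 67.35.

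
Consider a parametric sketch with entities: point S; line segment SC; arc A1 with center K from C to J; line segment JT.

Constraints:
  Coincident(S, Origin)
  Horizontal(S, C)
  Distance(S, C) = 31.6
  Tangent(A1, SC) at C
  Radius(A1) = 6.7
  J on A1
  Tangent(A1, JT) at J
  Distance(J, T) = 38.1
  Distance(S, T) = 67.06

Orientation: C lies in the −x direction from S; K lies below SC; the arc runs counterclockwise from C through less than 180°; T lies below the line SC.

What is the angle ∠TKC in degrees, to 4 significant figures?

140.4°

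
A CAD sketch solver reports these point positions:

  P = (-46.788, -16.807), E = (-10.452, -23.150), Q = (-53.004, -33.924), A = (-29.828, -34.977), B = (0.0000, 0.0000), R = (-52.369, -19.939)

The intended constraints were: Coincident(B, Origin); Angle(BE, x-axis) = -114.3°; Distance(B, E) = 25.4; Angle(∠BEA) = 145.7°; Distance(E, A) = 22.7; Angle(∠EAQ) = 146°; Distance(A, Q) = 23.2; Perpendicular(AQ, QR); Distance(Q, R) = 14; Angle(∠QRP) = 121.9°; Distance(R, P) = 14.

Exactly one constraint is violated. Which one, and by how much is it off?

Distance(R, P) = 14 — off by 7.60.

B = (0.00, 0.00) ✓; BE at -114.3° ✓; |BE| = 25.40 ✓; ∠BEA = 145.7° ✓; |EA| = 22.70 ✓; ∠EAQ = 146.0° ✓; |AQ| = 23.20 ✓; ∠(AQ, QR) = 90.00° ✓; |QR| = 14.00 ✓; ∠QRP = 121.9° ✓; |RP| = 6.400 ✗.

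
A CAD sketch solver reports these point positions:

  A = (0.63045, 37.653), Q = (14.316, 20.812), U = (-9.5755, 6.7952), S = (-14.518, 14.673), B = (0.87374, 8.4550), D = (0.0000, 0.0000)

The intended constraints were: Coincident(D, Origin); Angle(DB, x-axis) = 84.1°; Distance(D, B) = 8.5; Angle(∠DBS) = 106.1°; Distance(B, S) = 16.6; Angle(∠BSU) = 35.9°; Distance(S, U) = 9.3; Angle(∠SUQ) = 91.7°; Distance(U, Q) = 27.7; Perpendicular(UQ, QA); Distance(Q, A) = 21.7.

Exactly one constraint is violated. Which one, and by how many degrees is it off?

Perpendicular(UQ, QA) — off by 8.70°.

D = (0.00, 0.00) ✓; DB at 84.10° ✓; |DB| = 8.500 ✓; ∠DBS = 106.1° ✓; |BS| = 16.60 ✓; ∠BSU = 35.90° ✓; |SU| = 9.300 ✓; ∠SUQ = 91.70° ✓; |UQ| = 27.70 ✓; ∠(UQ, QA) = 98.70° ✗; |QA| = 21.70 ✓.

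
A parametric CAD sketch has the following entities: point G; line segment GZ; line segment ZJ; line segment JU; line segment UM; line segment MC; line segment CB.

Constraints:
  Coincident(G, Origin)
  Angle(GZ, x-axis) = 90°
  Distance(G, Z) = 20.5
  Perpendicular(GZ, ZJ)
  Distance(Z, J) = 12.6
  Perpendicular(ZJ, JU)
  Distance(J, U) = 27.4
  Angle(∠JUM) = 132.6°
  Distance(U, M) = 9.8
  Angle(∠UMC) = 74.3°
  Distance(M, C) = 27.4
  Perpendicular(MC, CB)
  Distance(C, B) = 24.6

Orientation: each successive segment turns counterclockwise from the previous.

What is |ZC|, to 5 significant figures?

11.886

G is at the origin; GZ runs at 90.0° with length 20.5, so Z = (1.2553e-15, 20.500). GZ ⟂ ZJ, so ZJ runs at -180.00°; with |ZJ| = 12.6, J = (-12.600, 20.500). ZJ is perpendicular to JU, so JU runs at -90.000°; with |JU| = 27.4, U = (-12.600, -6.9000). ∠JUM = 132.6° gives UM at -42.600° from the x-axis; with |UM| = 9.8, M = (-5.3862, -13.533). ∠UMC = 74.3° gives MC at 63.100° from the x-axis; with |MC| = 27.4, C = (7.0105, 10.902). Then |ZC| = |C − Z| = 11.886.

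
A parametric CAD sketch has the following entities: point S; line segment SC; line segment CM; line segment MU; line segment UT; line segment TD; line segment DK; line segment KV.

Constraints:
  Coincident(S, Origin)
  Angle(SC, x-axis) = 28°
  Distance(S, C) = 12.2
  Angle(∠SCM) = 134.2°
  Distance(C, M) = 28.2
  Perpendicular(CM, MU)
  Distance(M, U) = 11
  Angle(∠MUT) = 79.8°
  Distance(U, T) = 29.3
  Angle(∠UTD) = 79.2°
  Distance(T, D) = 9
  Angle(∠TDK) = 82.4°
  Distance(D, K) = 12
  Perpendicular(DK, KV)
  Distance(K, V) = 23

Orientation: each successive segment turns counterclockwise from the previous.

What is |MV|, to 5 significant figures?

35.008

S is at the origin; SC runs at 28.0° with length 12.2, so C = (10.772, 5.7276). ∠SCM = 134.2° gives CM at 73.800° from the x-axis; with |CM| = 28.2, M = (18.640, 32.808). The perpendicularity gives MU at right angles to CM, so MU runs at 163.80°; with |MU| = 11.0, U = (8.0763, 35.877). ∠MUT = 79.8° gives UT at -96.000° from the x-axis; with |UT| = 29.3, T = (5.0136, 6.7372). ∠UTD = 79.2° gives TD at 4.8000° from the x-axis; with |TD| = 9.0, D = (13.982, 7.4903). ∠TDK = 82.4° gives DK at 102.40° from the x-axis; with |DK| = 12.0, K = (11.405, 19.210). DK is perpendicular to KV, so KV runs at -167.60°; with |KV| = 23.0, V = (-11.058, 14.272). Then |MV| = |V − M| = 35.008.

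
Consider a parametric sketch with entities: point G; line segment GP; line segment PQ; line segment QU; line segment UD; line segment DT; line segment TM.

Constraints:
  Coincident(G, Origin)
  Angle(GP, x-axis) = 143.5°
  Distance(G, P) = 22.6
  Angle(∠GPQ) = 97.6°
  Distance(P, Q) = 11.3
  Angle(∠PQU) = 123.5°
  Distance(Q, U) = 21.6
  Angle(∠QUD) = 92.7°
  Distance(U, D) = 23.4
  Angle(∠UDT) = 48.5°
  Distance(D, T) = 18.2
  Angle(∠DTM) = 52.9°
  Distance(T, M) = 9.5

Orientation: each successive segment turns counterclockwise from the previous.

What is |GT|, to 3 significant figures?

12.5

G is at the origin; GP runs at 143.5° with length 22.6, so P = (-18.2, 13.4). ∠GPQ = 97.6° gives PQ at -134° from the x-axis; with |PQ| = 11.3, Q = (-26.0, 5.33). ∠PQU = 123.5° gives QU at -77.6° from the x-axis; with |QU| = 21.6, U = (-21.4, -15.8). ∠QUD = 92.7° gives UD at 9.70° from the x-axis; with |UD| = 23.4, D = (1.67, -11.8). ∠UDT = 48.5° gives DT at 141° from the x-axis; with |DT| = 18.2, T = (-12.5, -0.421). Then |GT| = |T − G| = 12.5.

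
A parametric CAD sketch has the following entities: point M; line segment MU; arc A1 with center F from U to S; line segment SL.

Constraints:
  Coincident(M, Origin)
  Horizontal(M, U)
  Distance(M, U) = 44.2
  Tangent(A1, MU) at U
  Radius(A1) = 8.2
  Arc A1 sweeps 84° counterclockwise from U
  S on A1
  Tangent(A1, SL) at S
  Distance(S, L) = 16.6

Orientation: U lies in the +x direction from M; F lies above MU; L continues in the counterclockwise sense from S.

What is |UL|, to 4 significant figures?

25.82

M is at the origin; M and U share the same y with |MU| = 44.2 and U on the +x side, so U = (44.20, 0.000). Tangency of A1 to MU means the radius FU is perpendicular to MU, so F = U + (0, 8.2) = (44.20, 8.200). On A1, U sits at bearing -90° from F; an 84° counterclockwise sweep puts S at bearing -6°, so S = F + 8.2·(cos -6°, sin -6°) = (52.36, 7.343). The tangent condition forces FS to be normal to SL, so SL runs along (−sin -6°, cos -6°); with |SL| = 16.6, L = (54.09, 23.85). Then |UL| = |L − U| = 25.82.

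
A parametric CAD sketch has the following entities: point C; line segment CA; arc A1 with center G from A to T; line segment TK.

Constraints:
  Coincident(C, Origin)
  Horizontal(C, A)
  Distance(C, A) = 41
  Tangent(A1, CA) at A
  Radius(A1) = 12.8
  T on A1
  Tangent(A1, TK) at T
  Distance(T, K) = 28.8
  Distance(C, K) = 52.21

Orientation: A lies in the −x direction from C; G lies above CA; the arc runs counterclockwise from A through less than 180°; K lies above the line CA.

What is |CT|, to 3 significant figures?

31.4

C is at the origin; C and A share the same y with |CA| = 41.0 and A on the −x side, so A = (-41.0, 0.00). Since A1 is tangent to CA there, GA ⟂ CA, so G = A + (0, 12.8) = (-41.0, 12.8). Since GT ⟂ TK (tangency), |GK| = √(12.8² + 28.8²) = 31.5 regardless of where T sits on A1. So K lies on both circle(C, 52.21) and circle(G, 31.5); the above-CA intersection is K = (-30.4, 42.5). T is the foot of the tangent from K: T = (-28.2, 13.7).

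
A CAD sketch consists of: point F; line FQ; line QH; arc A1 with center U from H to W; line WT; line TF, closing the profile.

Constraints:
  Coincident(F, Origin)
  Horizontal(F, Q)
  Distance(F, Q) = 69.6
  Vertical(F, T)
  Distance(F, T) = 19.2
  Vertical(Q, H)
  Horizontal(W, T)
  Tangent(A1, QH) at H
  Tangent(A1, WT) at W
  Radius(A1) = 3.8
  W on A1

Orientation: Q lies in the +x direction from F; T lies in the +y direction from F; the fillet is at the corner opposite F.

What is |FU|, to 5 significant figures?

67.578

F is at the origin; F and Q share the same y with |FQ| = 69.6 and Q on the +x side, so Q = (69.600, 0.0000). F and T share the same x with |FT| = 19.2 and T on the +y side, so T = (0.0000, 19.200). The virtual corner opposite F is at (69.600, 19.200). Since A1 is tangent to QH there, UH ⟂ QH and tangency of A1 to WT means the radius UW is perpendicular to WT, with radius 3.8, so the center U sits 3.8 in from both sides at U = (65.800, 15.400). Then |FU| = |U − F| = 67.578.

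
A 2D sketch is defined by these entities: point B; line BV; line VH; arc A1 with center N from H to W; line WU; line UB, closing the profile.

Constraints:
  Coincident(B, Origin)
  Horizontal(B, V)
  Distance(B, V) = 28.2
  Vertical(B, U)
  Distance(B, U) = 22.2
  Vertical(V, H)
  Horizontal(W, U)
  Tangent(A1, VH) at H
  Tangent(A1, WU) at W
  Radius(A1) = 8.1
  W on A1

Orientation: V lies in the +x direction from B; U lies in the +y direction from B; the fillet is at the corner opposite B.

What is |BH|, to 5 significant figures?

31.529

B is at the origin; B and V share the same y with |BV| = 28.2 and V on the +x side, so V = (28.200, 0.0000). BU is vertical with |BU| = 22.2 and U on the +y side, so U = (0.0000, 22.200). The virtual corner opposite B is at (28.200, 22.200). Since A1 is tangent to VH there, NH ⟂ VH and A1 meets WU tangentially, so NW is at right angles to WU, with radius 8.1, so the center N sits 8.1 in from both sides at N = (20.100, 14.100). That places the tangent points at H = (28.200, 14.100) on VH and W = (20.100, 22.200) on WU. Then |BH| = |H − B| = 31.529.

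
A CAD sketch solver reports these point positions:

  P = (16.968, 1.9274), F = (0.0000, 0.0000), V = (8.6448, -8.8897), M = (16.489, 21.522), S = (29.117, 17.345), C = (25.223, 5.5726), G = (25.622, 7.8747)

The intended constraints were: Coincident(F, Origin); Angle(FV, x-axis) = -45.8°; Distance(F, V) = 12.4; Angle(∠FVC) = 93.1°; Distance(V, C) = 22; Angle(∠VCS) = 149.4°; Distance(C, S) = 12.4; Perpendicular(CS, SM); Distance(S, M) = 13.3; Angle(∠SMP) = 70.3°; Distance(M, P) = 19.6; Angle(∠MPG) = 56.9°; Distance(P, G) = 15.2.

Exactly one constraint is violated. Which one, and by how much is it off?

Distance(P, G) = 15.2 — off by 4.70.

F = (0.00, 0.00) ✓; FV at -45.80° ✓; |FV| = 12.40 ✓; ∠FVC = 93.10° ✓; |VC| = 22.00 ✓; ∠VCS = 149.4° ✓; |CS| = 12.40 ✓; ∠(CS, SM) = 90.00° ✓; |SM| = 13.30 ✓; ∠SMP = 70.30° ✓; |MP| = 19.60 ✓; ∠MPG = 56.90° ✓; |PG| = 10.50 ✗.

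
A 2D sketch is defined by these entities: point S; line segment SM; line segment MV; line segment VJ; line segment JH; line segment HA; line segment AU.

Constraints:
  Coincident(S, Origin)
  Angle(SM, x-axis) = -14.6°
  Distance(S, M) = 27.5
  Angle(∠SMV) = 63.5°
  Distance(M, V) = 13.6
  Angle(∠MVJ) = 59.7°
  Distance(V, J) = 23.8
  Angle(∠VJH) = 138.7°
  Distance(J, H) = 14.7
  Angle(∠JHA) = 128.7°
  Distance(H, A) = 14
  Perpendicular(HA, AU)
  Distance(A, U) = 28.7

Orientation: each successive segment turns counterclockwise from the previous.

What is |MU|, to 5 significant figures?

10.725

S is at the origin; SM runs at -14.6° with length 27.5, so M = (26.612, -6.9319). ∠SMV = 63.5° gives MV at 101.90° from the x-axis; with |MV| = 13.6, V = (23.808, 6.3758). ∠MVJ = 59.7° gives VJ at -137.80° from the x-axis; with |VJ| = 23.8, J = (6.1765, -9.6111). ∠VJH = 138.7° gives JH at -96.500° from the x-axis; with |JH| = 14.7, H = (4.5124, -24.217). ∠JHA = 128.7° gives HA at -45.200° from the x-axis; with |HA| = 14.0, A = (14.377, -34.151). The perpendicularity gives AU at right angles to HA, so AU runs at 44.800°; with |AU| = 28.7, U = (34.742, -13.928). Then |MU| = |U − M| = 10.725.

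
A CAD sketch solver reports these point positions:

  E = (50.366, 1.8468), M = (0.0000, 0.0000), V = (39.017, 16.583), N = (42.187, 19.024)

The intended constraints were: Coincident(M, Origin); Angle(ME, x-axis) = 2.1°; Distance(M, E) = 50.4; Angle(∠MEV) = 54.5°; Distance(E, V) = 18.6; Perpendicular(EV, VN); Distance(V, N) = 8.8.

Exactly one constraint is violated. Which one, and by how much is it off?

Distance(V, N) = 8.8 — off by 4.80.

M = (0.00, 0.00) ✓; ME at 2.100° ✓; |ME| = 50.40 ✓; ∠MEV = 54.50° ✓; |EV| = 18.60 ✓; ∠(EV, VN) = 90.00° ✓; |VN| = 4.001 ✗.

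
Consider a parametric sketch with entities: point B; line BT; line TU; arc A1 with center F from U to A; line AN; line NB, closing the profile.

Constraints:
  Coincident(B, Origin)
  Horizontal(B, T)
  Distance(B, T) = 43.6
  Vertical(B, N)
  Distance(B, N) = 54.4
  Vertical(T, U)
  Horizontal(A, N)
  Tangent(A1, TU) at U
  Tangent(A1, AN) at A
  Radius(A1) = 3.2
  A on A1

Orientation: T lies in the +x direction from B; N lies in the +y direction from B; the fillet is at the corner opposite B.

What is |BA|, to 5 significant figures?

67.761

B is at the origin; BT is horizontal with |BT| = 43.6 and T on the +x side, so T = (43.600, 0.0000). B and N share the same x with |BN| = 54.4 and N on the +y side, so N = (0.0000, 54.400). The virtual corner opposite B is at (43.600, 54.400). Since A1 is tangent to TU there, FU ⟂ TU and since A1 is tangent to AN there, FA ⟂ AN, with radius 3.2, so the center F sits 3.2 in from both sides at F = (40.400, 51.200). That places the tangent points at U = (43.600, 51.200) on TU and A = (40.400, 54.400) on AN. Then |BA| = |A − B| = 67.761.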